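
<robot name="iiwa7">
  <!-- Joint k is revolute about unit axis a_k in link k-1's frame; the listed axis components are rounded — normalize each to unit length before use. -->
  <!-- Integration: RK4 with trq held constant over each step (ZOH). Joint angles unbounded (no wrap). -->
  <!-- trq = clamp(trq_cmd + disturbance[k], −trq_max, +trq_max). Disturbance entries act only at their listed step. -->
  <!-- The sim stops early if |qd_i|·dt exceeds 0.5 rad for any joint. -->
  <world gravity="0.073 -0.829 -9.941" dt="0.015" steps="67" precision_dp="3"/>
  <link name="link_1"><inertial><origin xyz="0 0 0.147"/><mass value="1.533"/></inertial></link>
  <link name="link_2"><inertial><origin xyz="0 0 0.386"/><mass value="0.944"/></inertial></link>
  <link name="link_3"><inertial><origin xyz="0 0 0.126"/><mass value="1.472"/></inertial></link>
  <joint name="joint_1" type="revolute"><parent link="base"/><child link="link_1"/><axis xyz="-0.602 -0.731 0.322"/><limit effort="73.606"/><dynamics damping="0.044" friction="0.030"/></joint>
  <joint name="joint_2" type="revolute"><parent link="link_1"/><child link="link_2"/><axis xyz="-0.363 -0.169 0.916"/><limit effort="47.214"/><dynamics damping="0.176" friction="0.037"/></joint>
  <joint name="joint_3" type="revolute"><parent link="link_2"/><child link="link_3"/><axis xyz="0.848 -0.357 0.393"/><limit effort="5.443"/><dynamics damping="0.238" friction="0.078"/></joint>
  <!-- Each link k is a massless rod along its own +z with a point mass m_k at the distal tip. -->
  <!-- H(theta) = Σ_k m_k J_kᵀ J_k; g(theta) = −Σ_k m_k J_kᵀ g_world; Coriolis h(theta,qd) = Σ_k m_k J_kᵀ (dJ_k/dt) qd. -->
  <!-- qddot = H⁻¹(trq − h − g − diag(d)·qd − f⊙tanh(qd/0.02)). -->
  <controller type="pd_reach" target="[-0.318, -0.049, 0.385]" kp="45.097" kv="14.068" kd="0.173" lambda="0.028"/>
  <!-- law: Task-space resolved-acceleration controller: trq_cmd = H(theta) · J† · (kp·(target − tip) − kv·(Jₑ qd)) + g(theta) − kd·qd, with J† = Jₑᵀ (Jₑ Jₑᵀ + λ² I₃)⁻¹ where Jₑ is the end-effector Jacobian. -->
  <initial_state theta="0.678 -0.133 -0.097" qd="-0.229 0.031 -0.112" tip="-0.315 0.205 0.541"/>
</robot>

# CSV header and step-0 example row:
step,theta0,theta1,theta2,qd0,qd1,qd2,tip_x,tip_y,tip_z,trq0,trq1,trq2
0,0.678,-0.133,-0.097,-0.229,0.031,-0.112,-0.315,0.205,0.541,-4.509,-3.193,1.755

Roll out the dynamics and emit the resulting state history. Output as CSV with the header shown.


step,theta0,theta1,theta2,qd0,qd1,qd2,tip_x,tip_y,tip_z,trq0,trq1,trq2
1,0.678,-0.141,-0.098,0.145,-1.051,0.141,-0.314,0.203,0.542,-5.247,-2.819,1.377
2,0.682,-0.162,-0.094,0.374,-1.684,0.352,-0.314,0.201,0.543,-5.887,-2.617,1.097
3,0.688,-0.190,-0.087,0.507,-2.034,0.552,-0.315,0.197,0.544,-6.445,-2.490,0.867
4,0.696,-0.222,-0.078,0.592,-2.264,0.657,-0.317,0.192,0.544,-6.913,-2.386,0.688
5,0.706,-0.258,-0.068,0.640,-2.408,0.707,-0.319,0.187,0.545,-7.299,-2.286,0.541
6,0.715,-0.294,-0.057,0.663,-2.490,0.726,-0.322,0.182,0.545,-7.613,-2.180,0.414
7,0.725,-0.332,-0.046,0.668,-2.530,0.726,-0.324,0.176,0.545,-7.863,-2.065,0.301
8,0.735,-0.370,-0.036,0.659,-2.538,0.716,-0.327,0.170,0.545,-8.062,-1.939,0.198
9,0.745,-0.408,-0.025,0.640,-2.522,0.703,-0.330,0.165,0.544,-8.219,-1.805,0.103
10,0.755,-0.445,-0.015,0.614,-2.487,0.688,-0.333,0.159,0.544,-8.342,-1.663,0.014
11,0.763,-0.482,-0.004,0.584,-2.439,0.675,-0.336,0.153,0.543,-8.439,-1.516,-0.068
12,0.772,-0.518,0.006,0.549,-2.379,0.665,-0.339,0.147,0.543,-8.514,-1.366,-0.146
13,0.780,-0.553,0.016,0.512,-2.311,0.658,-0.342,0.141,0.542,-8.572,-1.215,-0.217
14,0.787,-0.587,0.026,0.473,-2.235,0.654,-0.345,0.135,0.541,-8.617,-1.063,-0.284
15,0.794,-0.620,0.036,0.433,-2.153,0.655,-0.348,0.129,0.540,-8.652,-0.913,-0.346
16,0.800,-0.652,0.045,0.392,-2.066,0.661,-0.351,0.123,0.539,-8.678,-0.765,-0.403
17,0.806,-0.682,0.055,0.350,-1.975,0.671,-0.353,0.117,0.539,-8.697,-0.620,-0.455
18,0.811,-0.711,0.066,0.309,-1.880,0.685,-0.356,0.112,0.538,-8.711,-0.480,-0.503
19,0.815,-0.738,0.076,0.267,-1.782,0.705,-0.358,0.106,0.537,-8.719,-0.344,-0.547
20,0.819,-0.764,0.087,0.226,-1.681,0.729,-0.360,0.101,0.536,-8.721,-0.213,-0.586
21,0.822,-0.789,0.098,0.185,-1.578,0.757,-0.362,0.096,0.535,-8.718,-0.087,-0.622
22,0.824,-0.811,0.110,0.145,-1.473,0.790,-0.364,0.091,0.534,-8.708,0.033,-0.653
23,0.826,-0.833,0.122,0.105,-1.366,0.827,-0.365,0.086,0.533,-8.692,0.147,-0.681
24,0.827,-0.852,0.135,0.066,-1.258,0.867,-0.367,0.081,0.532,-8.667,0.255,-0.706
25,0.828,-0.870,0.148,0.028,-1.150,0.910,-0.368,0.077,0.532,-8.632,0.356,-0.727
26,0.828,-0.887,0.162,-0.008,-1.043,0.951,-0.369,0.072,0.531,-8.589,0.450,-0.744
27,0.828,-0.901,0.177,-0.041,-0.939,0.991,-0.370,0.068,0.530,-8.540,0.535,-0.758
28,0.827,-0.915,0.192,-0.073,-0.834,1.036,-0.371,0.064,0.529,-8.479,0.613,-0.771
29,0.826,-0.926,0.208,-0.102,-0.731,1.081,-0.372,0.060,0.529,-8.402,0.683,-0.781
30,0.824,-0.937,0.225,-0.130,-0.632,1.123,-0.372,0.057,0.528,-8.311,0.744,-0.788
31,0.822,-0.945,0.242,-0.154,-0.536,1.163,-0.372,0.053,0.528,-8.207,0.798,-0.793
32,0.819,-0.953,0.259,-0.176,-0.446,1.199,-0.372,0.050,0.527,-8.091,0.844,-0.797
33,0.817,-0.959,0.278,-0.194,-0.361,1.230,-0.373,0.047,0.527,-7.966,0.882,-0.799
34,0.813,-0.963,0.296,-0.208,-0.283,1.257,-0.372,0.044,0.526,-7.835,0.913,-0.801
35,0.810,-0.967,0.315,-0.219,-0.212,1.279,-0.372,0.041,0.526,-7.702,0.939,-0.802
36,0.807,-0.970,0.335,-0.226,-0.148,1.297,-0.372,0.039,0.526,-7.570,0.959,-0.803
37,0.804,-0.972,0.354,-0.230,-0.092,1.310,-0.372,0.036,0.525,-7.442,0.975,-0.805
38,0.800,-0.973,0.374,-0.231,-0.042,1.319,-0.371,0.034,0.525,-7.320,0.988,-0.807
39,0.797,-0.973,0.394,-0.228,-0.004,1.316,-0.371,0.031,0.524,-7.206,1.001,-0.809
40,0.793,-0.973,0.413,-0.221,0.014,1.295,-0.370,0.029,0.524,-7.103,1.019,-0.810
41,0.790,-0.973,0.433,-0.213,0.029,1.283,-0.370,0.027,0.523,-7.014,1.038,-0.816
42,0.787,-0.972,0.452,-0.204,0.044,1.279,-0.369,0.025,0.523,-6.938,1.055,-0.826
43,0.784,-0.971,0.471,-0.193,0.059,1.277,-0.369,0.023,0.522,-6.873,1.071,-0.836
44,0.781,-0.970,0.490,-0.182,0.072,1.274,-0.369,0.021,0.522,-6.817,1.084,-0.847
45,0.778,-0.969,0.509,-0.170,0.083,1.271,-0.368,0.019,0.521,-6.772,1.095,-0.858
46,0.776,-0.968,0.528,-0.157,0.092,1.267,-0.368,0.018,0.520,-6.734,1.106,-0.870
47,0.774,-0.966,0.547,-0.144,0.100,1.263,-0.367,0.016,0.519,-6.705,1.116,-0.881
48,0.772,-0.965,0.566,-0.131,0.105,1.257,-0.367,0.014,0.519,-6.683,1.125,-0.893
49,0.770,-0.963,0.585,-0.117,0.109,1.251,-0.367,0.013,0.518,-6.668,1.134,-0.904
50,0.768,-0.962,0.604,-0.104,0.112,1.245,-0.367,0.011,0.517,-6.659,1.143,-0.916
51,0.767,-0.960,0.622,-0.090,0.114,1.238,-0.366,0.010,0.516,-6.654,1.152,-0.927
52,0.765,-0.958,0.641,-0.077,0.115,1.231,-0.366,0.008,0.514,-6.654,1.160,-0.938
53,0.764,-0.956,0.659,-0.065,0.115,1.223,-0.366,0.007,0.513,-6.658,1.169,-0.949
54,0.764,-0.955,0.677,-0.052,0.114,1.216,-0.366,0.006,0.512,-6.665,1.177,-0.960
55,0.763,-0.953,0.695,-0.041,0.113,1.208,-0.366,0.004,0.511,-6.675,1.185,-0.970
56,0.762,-0.951,0.714,-0.029,0.111,1.200,-0.366,0.003,0.510,-6.687,1.193,-0.980
57,0.762,-0.950,0.731,-0.019,0.108,1.191,-0.366,0.002,0.508,-6.699,1.202,-0.989
58,0.762,-0.948,0.749,-0.009,0.106,1.183,-0.366,0.001,0.507,-6.712,1.210,-0.999
59,0.762,-0.947,0.767,0.000,0.103,1.175,-0.366,-0.000,0.505,-6.724,1.218,-1.007
60,0.762,-0.945,0.784,0.008,0.100,1.166,-0.366,-0.002,0.504,-6.735,1.226,-1.015
61,0.762,-0.944,0.802,0.016,0.097,1.157,-0.366,-0.003,0.502,-6.745,1.234,-1.023
62,0.762,-0.942,0.819,0.023,0.094,1.148,-0.366,-0.004,0.501,-6.755,1.242,-1.030
63,0.763,-0.941,0.836,0.030,0.090,1.138,-0.366,-0.005,0.499,-6.765,1.251,-1.037
64,0.763,-0.939,0.853,0.036,0.086,1.128,-0.366,-0.006,0.498,-6.777,1.259,-1.043
65,0.764,-0.938,0.870,0.042,0.082,1.118,-0.366,-0.007,0.496,-6.789,1.267,-1.049
66,0.764,-0.937,0.887,0.047,0.078,1.108,-0.366,-0.008,0.495,-6.802,1.275,-1.055
67,0.765,-0.936,0.903,0.052,0.074,1.097,-0.366,-0.009,0.493,,,


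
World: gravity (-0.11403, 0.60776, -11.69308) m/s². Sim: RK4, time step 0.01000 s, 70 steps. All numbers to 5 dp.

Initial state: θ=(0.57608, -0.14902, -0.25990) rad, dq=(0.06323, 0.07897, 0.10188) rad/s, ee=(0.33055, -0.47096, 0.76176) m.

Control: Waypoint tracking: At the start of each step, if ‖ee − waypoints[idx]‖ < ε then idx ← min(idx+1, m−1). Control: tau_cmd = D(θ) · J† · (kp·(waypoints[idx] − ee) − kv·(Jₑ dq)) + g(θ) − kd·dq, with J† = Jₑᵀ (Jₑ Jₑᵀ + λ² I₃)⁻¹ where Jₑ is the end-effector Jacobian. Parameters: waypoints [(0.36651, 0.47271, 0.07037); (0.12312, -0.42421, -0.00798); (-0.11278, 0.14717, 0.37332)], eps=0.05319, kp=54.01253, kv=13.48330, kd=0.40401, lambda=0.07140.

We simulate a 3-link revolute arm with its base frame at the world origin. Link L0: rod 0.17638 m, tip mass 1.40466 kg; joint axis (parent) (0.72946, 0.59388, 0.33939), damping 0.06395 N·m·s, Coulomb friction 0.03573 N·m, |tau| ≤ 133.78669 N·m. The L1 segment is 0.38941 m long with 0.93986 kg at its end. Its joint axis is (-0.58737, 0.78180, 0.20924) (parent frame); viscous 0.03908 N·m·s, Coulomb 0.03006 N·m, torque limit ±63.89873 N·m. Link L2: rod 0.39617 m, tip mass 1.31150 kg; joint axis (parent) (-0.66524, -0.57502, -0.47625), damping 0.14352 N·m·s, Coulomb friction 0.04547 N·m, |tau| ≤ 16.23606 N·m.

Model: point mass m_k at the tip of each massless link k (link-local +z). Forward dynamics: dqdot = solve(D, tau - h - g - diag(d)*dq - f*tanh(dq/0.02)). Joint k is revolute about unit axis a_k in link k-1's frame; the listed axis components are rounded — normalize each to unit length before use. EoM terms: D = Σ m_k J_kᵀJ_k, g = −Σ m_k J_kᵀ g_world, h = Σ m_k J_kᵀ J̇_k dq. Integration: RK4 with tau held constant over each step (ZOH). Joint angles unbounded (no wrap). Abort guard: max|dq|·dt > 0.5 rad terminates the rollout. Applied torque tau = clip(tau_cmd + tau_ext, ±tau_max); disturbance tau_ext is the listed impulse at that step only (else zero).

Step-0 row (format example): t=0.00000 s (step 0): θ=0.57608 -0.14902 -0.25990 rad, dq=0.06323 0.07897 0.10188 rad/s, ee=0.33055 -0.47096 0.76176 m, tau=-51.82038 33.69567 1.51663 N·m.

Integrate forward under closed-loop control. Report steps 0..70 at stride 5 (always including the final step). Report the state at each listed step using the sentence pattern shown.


t=0.05000 s (step 5): θ=0.45732 -0.12577 -0.56302 rad, dq=-4.09308 0.59022 -10.11340 rad/s, ee=0.34309 -0.43195 0.75310 m, tau=-32.02758 14.02684 1.65498 N·m.
t=0.10000 s (step 10): θ=0.23757 -0.09771 -1.08925 rad, dq=-4.30110 0.61318 -10.03430 rad/s, ee=0.34738 -0.32587 0.71765 m, tau=-3.87184 4.91629 -0.05715 N·m.
t=0.15000 s (step 15): θ=0.04203 -0.05628 -1.53734 rad, dq=-3.51664 1.10679 -7.88529 rad/s, ee=0.34460 -0.19455 0.66107 m, tau=4.67513 -0.25848 2.02671 N·m.
t=0.20000 s (step 20): θ=-0.11724 0.01665 -1.88096 rad, dq=-2.91117 1.82245 -5.92093 rad/s, ee=0.34261 -0.06960 0.59105 m, tau=5.81175 -3.32981 4.42618 N·m.
t=0.25000 s (step 25): θ=-0.25589 0.12514 -2.13529 rad, dq=-2.71773 2.49672 -4.31593 rad/s, ee=0.34179 0.03402 0.51239 m, tau=3.59383 -5.07205 5.98343 N·m.
t=0.30000 s (step 30): θ=-0.40059 0.26430 -2.31757 rad, dq=-3.22672 3.04746 -3.02719 rad/s, ee=0.33983 0.11128 0.43017 m, tau=-0.97877 -5.84006 6.83532 N·m.
t=0.35000 s (step 35): θ=-0.59968 0.42525 -2.44564 rad, dq=-4.94863 3.26987 -2.24395 rad/s, ee=0.33307 0.16283 0.35050 m, tau=-3.07750 -6.98456 7.56205 N·m.
t=0.40000 s (step 40): θ=-0.89163 0.56315 -2.56526 rad, dq=-6.25524 1.86928 -2.73591 rad/s, ee=0.31663 0.19245 0.28096 m, tau=11.01396 -11.42869 8.30357 N·m.
t=0.45000 s (step 45): θ=-1.16189 0.59788 -2.71304 rad, dq=-4.24305 -0.30885 -2.95361 rad/s, ee=0.29666 0.21556 0.22898 m, tau=15.19265 -8.72481 7.55669 N·m.
t=0.50000 s (step 50): θ=-1.31802 0.55592 -2.84761 rad, dq=-2.18601 -1.18647 -2.40183 rad/s, ee=0.28356 0.24266 0.19282 m, tau=11.63813 -4.37882 6.50225 N·m.
t=0.55000 s (step 55): θ=-1.40131 0.49158 -2.95416 rad, dq=-1.32453 -1.32063 -1.87814 rad/s, ee=0.27467 0.27095 0.16646 m, tau=8.30951 -1.72592 5.90722 N·m.
t=0.60000 s (step 60): θ=-1.46542 0.42757 -3.03639 rad, dq=-1.34533 -1.22977 -1.41337 rad/s, ee=0.26744 0.29726 0.14557 m, tau=6.14897 -0.27687 5.60664 N·m.
t=0.65000 s (step 65): θ=-1.54324 0.36846 -3.09530 rad, dq=-1.80680 -1.14552 -0.93995 rad/s, ee=0.26173 0.32019 0.12784 m, tau=5.33029 0.71313 5.42737 N·m.
t=0.70000 s (step 70): θ=-1.64771 0.31204 -3.13015 rad, dq=-2.36866 -1.11940 -0.45325 rad/s, ee=0.25774 0.33961 0.11204 m.


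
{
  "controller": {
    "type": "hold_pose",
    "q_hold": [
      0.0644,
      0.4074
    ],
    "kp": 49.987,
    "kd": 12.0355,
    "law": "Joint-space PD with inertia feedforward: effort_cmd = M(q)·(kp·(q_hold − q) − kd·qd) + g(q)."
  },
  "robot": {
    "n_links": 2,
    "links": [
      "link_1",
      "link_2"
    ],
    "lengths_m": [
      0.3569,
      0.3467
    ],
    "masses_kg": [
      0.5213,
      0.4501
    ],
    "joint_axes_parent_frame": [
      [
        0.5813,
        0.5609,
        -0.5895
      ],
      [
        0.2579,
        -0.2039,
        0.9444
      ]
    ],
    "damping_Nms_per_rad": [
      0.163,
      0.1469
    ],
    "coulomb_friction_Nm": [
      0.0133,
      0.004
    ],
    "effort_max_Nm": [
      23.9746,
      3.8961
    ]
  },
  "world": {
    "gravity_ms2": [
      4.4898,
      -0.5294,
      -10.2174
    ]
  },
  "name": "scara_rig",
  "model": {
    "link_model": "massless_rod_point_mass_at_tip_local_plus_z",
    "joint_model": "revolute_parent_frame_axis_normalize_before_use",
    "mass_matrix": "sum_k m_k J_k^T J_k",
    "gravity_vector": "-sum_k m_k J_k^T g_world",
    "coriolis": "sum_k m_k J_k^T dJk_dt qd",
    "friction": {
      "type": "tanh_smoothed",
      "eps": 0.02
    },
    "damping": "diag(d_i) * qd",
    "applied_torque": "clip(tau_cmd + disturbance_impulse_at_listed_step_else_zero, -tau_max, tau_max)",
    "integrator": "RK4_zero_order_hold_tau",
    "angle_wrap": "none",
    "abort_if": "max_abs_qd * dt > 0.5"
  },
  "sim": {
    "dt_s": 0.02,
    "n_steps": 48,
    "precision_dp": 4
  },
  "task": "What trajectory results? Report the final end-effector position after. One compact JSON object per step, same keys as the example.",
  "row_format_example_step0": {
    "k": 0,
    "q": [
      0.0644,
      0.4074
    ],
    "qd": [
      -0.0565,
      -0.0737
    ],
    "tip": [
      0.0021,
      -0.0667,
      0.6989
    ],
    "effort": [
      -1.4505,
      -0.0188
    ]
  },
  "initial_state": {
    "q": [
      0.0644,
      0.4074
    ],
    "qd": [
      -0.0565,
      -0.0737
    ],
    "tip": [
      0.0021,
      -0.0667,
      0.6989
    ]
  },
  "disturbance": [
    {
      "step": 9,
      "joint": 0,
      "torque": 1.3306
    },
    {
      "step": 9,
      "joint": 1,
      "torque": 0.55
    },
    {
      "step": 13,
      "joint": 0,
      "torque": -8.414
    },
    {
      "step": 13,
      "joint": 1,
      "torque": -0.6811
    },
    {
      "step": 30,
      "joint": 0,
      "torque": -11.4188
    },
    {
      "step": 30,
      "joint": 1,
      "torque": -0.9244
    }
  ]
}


{"k":1,"q":[0.0634,0.4065],"qd":[-0.0434,-0.0209],"tip":[0.0018,-0.0662,0.6989],"effort":[-1.475,-0.0234]}
{"k":2,"q":[0.0627,0.4063],"qd":[-0.0307,-0.0061],"tip":[0.0016,-0.0659,0.6989],"effort":[-1.4959,-0.0259]}
{"k":3,"q":[0.0621,0.4062],"qd":[-0.0199,-0.0028],"tip":[0.0014,-0.0657,0.699],"effort":[-1.5134,-0.0275]}
{"k":4,"q":[0.0618,0.4062],"qd":[-0.0116,-0.0016],"tip":[0.0013,-0.0656,0.699],"effort":[-1.5275,-0.0288]}
{"k":5,"q":[0.0617,0.4061],"qd":[-0.0054,-0.0006],"tip":[0.0012,-0.0655,0.699],"effort":[-1.5387,-0.0298]}
{"k":6,"q":[0.0616,0.4061],"qd":[-0.0011,0.0002],"tip":[0.0012,-0.0655,0.699],"effort":[-1.5474,-0.0305]}
{"k":7,"q":[0.0616,0.4062],"qd":[0.002,0.0008],"tip":[0.0012,-0.0655,0.699],"effort":[-1.554,-0.0311]}
{"k":8,"q":[0.0617,0.4062],"qd":[0.0041,0.0012],"tip":[0.0012,-0.0655,0.699],"effort":[-1.5592,-0.0315]}
{"k":9,"q":[0.0618,0.4062],"qd":[0.0054,0.0015],"tip":[0.0013,-0.0655,0.699],"effort":[-0.2326,0.5181]}
{"k":10,"q":[0.0621,0.4217],"qd":[0.0419,1.4026],"tip":[0.0008,-0.0673,0.6987],"effort":[-1.8996,-0.1478]}
{"k":11,"q":[0.0634,0.4397],"qd":[0.0769,0.494],"tip":[0.0007,-0.0698,0.6983],"effort":[-1.8451,-0.1035]}
{"k":12,"q":[0.0649,0.4457],"qd":[0.0733,0.1477],"tip":[0.001,-0.0711,0.6981],"effort":[-1.7978,-0.084]}
{"k":13,"q":[0.0663,0.4472],"qd":[0.0573,0.0196],"tip":[0.0014,-0.0718,0.698],"effort":[-10.1711,-0.7553]}
{"k":14,"q":[0.0575,0.4485],"qd":[-0.9295,0.081],"tip":[-0.0017,-0.0683,0.6984],"effort":[0.3877,0.1064]}
{"k":15,"q":[0.0415,0.4483],"qd":[-0.677,-0.0673],"tip":[-0.0073,-0.0618,0.699],"effort":[0.0664,0.0841]}
{"k":16,"q":[0.0299,0.4467],"qd":[-0.481,-0.0846],"tip":[-0.0114,-0.057,0.6993],"effort":[-0.2088,0.06]}
{"k":17,"q":[0.0218,0.4451],"qd":[-0.3253,-0.0737],"tip":[-0.0143,-0.0536,0.6995],"effort":[-0.444,0.0385]}
{"k":18,"q":[0.0166,0.4437],"qd":[-0.2018,-0.0585],"tip":[-0.0161,-0.0514,0.6997],"effort":[-0.6445,0.0202]}
{"k":19,"q":[0.0135,0.4427],"qd":[-0.1045,-0.0455],"tip":[-0.0172,-0.0501,0.6998],"effort":[-0.8148,0.0049]}
{"k":20,"q":[0.0122,0.4419],"qd":[-0.0289,-0.0361],"tip":[-0.0177,-0.0495,0.6998],"effort":[-0.9588,-0.0078]}
{"k":21,"q":[0.0122,0.4412],"qd":[0.0272,-0.0261],"tip":[-0.0177,-0.0494,0.6998],"effort":[-1.0771,-0.0182]}
{"k":22,"q":[0.0131,0.4408],"qd":[0.0676,-0.0187],"tip":[-0.0173,-0.0497,0.6998],"effort":[-1.1731,-0.0264]}
{"k":23,"q":[0.0148,0.4405],"qd":[0.097,-0.0159],"tip":[-0.0167,-0.0503,0.6998],"effort":[-1.2533,-0.033]}
{"k":24,"q":[0.0169,0.4402],"qd":[0.1174,-0.0146],"tip":[-0.0159,-0.0512,0.6997],"effort":[-1.3199,-0.0383]}
{"k":25,"q":[0.0194,0.4399],"qd":[0.1306,-0.0139],"tip":[-0.015,-0.0521,0.6997],"effort":[-1.375,-0.0425]}
{"k":26,"q":[0.0221,0.4396],"qd":[0.1379,-0.0135],"tip":[-0.014,-0.0531,0.6996],"effort":[-1.4203,-0.0458]}
{"k":27,"q":[0.0249,0.4394],"qd":[0.1408,-0.0132],"tip":[-0.013,-0.0542,0.6996],"effort":[-1.4574,-0.0484]}
{"k":28,"q":[0.0277,0.4391],"qd":[0.1402,-0.013],"tip":[-0.012,-0.0553,0.6995],"effort":[-1.4873,-0.0504]}
{"k":29,"q":[0.0304,0.4388],"qd":[0.137,-0.0128],"tip":[-0.011,-0.0564,0.6994],"effort":[-1.5114,-0.0519]}
{"k":30,"q":[0.0331,0.4386],"qd":[0.1319,-0.0128],"tip":[-0.01,-0.0575,0.6994],"effort":[-12.9494,-0.9773]}
{"k":31,"q":[0.0225,0.4397],"qd":[-1.1831,0.0741],"tip":[-0.0139,-0.0533,0.6996],"effort":[1.3206,0.1838]}
{"k":32,"q":[0.0025,0.4391],"qd":[-0.8296,-0.0881],"tip":[-0.0211,-0.0453,0.7],"effort":[0.8362,0.1484]}
{"k":33,"q":[-0.0114,0.4372],"qd":[-0.5556,-0.0964],"tip":[-0.0262,-0.0397,0.7002],"effort":[0.4226,0.1121]}
{"k":34,"q":[-0.0203,0.4354],"qd":[-0.34,-0.0741],"tip":[-0.0294,-0.036,0.7003],"effort":[0.0703,0.0802]}
{"k":35,"q":[-0.0254,0.4342],"qd":[-0.1708,-0.0507],"tip":[-0.0313,-0.0339,0.7003],"effort":[-0.229,0.0532]}
{"k":36,"q":[-0.0275,0.4333],"qd":[-0.0395,-0.0334],"tip":[-0.0321,-0.033,0.7003],"effort":[-0.4824,0.0309]}
{"k":37,"q":[-0.0273,0.4328],"qd":[0.0584,-0.0182],"tip":[-0.032,-0.033,0.7003],"effort":[-0.6917,0.0126]}
{"k":38,"q":[-0.0254,0.4326],"qd":[0.1306,-0.0109],"tip":[-0.0313,-0.0337,0.7003],"effort":[-0.8652,-0.002]}
{"k":39,"q":[-0.0223,0.4324],"qd":[0.1828,-0.0085],"tip":[-0.0301,-0.0349,0.7003],"effort":[-1.0101,-0.0139]}
{"k":40,"q":[-0.0183,0.4322],"qd":[0.2187,-0.0076],"tip":[-0.0286,-0.0364,0.7003],"effort":[-1.1306,-0.0234]}
{"k":41,"q":[-0.0137,0.4321],"qd":[0.2416,-0.0071],"tip":[-0.0269,-0.0382,0.7003],"effort":[-1.2302,-0.0311]}
{"k":42,"q":[-0.0087,0.4319],"qd":[0.2541,-0.0068],"tip":[-0.025,-0.0401,0.7003],"effort":[-1.3121,-0.0372]}
{"k":43,"q":[-0.0036,0.4318],"qd":[0.2585,-0.0067],"tip":[-0.0232,-0.0421,0.7002],"effort":[-1.379,-0.042]}
{"k":44,"q":[0.0015,0.4317],"qd":[0.2567,-0.0066],"tip":[-0.0213,-0.0441,0.7001],"effort":[-1.4331,-0.0457]}
{"k":45,"q":[0.0066,0.4316],"qd":[0.2503,-0.0066],"tip":[-0.0194,-0.0461,0.7001],"effort":[-1.4765,-0.0486]}
{"k":46,"q":[0.0115,0.4315],"qd":[0.2405,-0.0067],"tip":[-0.0176,-0.0481,0.7],"effort":[-1.511,-0.0506]}
{"k":47,"q":[0.0162,0.4313],"qd":[0.2284,-0.0067],"tip":[-0.0159,-0.0499,0.6999],"effort":[-1.5381,-0.0521]}
{"k":48,"q":[0.0206,0.4312],"qd":[0.2147,-0.0068],"tip":[-0.0143,-0.0517,0.6998]}
{"summary": "final tip position (m): -0.0143 -0.0517 0.6998"}


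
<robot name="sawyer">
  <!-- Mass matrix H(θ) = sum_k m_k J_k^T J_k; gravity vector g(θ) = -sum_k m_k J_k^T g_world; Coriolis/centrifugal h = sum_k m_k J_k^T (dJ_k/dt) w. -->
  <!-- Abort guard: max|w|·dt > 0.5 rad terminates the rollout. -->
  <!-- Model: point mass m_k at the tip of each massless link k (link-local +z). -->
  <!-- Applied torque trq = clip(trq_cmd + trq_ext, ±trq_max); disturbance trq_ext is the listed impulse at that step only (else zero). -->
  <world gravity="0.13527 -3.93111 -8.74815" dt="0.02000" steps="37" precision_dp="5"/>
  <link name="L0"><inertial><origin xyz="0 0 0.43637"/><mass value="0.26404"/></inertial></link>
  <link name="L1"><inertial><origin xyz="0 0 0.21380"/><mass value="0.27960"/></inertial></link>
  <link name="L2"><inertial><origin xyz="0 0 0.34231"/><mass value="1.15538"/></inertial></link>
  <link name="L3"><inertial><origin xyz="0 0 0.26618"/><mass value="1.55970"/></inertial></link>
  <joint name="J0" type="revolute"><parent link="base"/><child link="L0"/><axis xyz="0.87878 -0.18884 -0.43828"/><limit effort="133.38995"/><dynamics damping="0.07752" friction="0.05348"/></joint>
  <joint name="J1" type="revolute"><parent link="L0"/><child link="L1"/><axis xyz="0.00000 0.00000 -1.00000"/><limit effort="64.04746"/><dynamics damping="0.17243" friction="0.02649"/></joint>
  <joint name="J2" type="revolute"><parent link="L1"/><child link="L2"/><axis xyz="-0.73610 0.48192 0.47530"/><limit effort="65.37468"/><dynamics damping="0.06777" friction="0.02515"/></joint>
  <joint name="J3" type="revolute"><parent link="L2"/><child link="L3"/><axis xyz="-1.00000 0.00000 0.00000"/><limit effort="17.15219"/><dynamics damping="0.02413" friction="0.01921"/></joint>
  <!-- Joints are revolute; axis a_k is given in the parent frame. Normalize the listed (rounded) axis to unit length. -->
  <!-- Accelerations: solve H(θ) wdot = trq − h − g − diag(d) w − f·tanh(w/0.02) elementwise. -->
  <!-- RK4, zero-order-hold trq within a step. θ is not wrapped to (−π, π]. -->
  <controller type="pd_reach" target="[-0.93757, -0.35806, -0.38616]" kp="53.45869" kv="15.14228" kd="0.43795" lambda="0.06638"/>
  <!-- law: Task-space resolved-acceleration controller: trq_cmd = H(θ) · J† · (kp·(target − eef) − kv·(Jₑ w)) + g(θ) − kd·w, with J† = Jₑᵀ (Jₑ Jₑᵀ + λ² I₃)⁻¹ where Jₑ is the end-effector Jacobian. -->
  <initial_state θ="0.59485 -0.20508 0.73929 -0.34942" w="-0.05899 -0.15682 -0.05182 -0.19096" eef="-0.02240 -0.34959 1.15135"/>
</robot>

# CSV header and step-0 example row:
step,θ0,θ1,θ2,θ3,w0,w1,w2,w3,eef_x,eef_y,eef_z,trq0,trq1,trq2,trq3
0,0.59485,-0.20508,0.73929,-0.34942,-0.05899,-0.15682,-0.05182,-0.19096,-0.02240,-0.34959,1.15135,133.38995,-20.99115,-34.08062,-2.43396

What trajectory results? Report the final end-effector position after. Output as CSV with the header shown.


step,θ0,θ1,θ2,θ3,w0,w1,w2,w3,eef_x,eef_y,eef_z,trq0,trq1,trq2,trq3
1,0.62397,-0.23220,0.78463,-0.35763,2.89816,-2.27114,4.37838,-0.43492,-0.03195,-0.35197,1.14310,121.09466,-17.39093,-19.27856,0.02915
2,0.71335,-0.27047,0.91929,-0.34721,5.88170,-1.26407,8.57719,1.86419,-0.05808,-0.35769,1.11575,69.49633,-16.13714,-6.00920,1.50238
3,0.84504,-0.28502,1.10209,-0.29095,7.21982,-0.18421,9.42521,3.92862,-0.09715,-0.36503,1.06885,28.87877,-13.38180,3.64366,2.42964
4,0.99442,-0.28288,1.28533,-0.20083,7.71818,0.36560,8.83405,5.08824,-0.14514,-0.37399,1.00694,0.17525,-9.67708,8.52170,2.60413
5,1.14966,-0.27294,1.45093,-0.09409,7.82795,0.61087,7.73805,5.57326,-0.19809,-0.38399,0.93498,-18.11034,-6.17580,10.24643,2.07595
6,1.30532,-0.25971,1.59298,0.01846,7.75940,0.70833,6.48415,5.70070,-0.25291,-0.39424,0.85762,-28.63380,-3.45541,10.47718,1.16725
7,1.45878,-0.24546,1.70960,0.13154,7.59725,0.71743,5.18094,5.65626,-0.30751,-0.40400,0.77848,-33.96779,-1.70587,10.30198,0.21904
8,1.60844,-0.23180,1.80014,0.24253,7.36818,0.65166,3.86335,5.50693,-0.36050,-0.41276,0.70007,-36.06513,-0.90960,10.27710,-0.53564
9,1.75299,-0.22017,1.86448,0.34958,7.07594,0.51437,2.55446,5.26061,-0.41099,-0.42027,0.62395,-36.24005,-0.93758,10.60333,-0.98024
10,1.89112,-0.21186,1.90305,0.45079,6.71940,0.32041,1.28907,4.91224,-0.45837,-0.42644,0.55099,-35.32590,-1.60857,11.27991,-1.08631
11,2.02151,-0.20769,1.91716,0.54421,6.30132,0.10339,0.11958,4.46689,-0.50225,-0.43129,0.48162,-33.83839,-2.73047,12.21122,-0.88425
12,2.14303,-0.20768,1.90939,0.62804,5.83373,-0.09009,-0.88625,3.93852,-0.54242,-0.43493,0.41599,-32.08905,-4.13926,13.26277,-0.43625
13,2.25482,-0.21099,1.88345,0.70094,5.33177,-0.22856,-1.68810,3.36196,-0.57887,-0.43751,0.35408,-30.29655,-5.66469,14.32945,0.17623
14,2.35637,-0.21643,1.84363,0.76217,4.81529,-0.30269,-2.26863,2.76216,-0.61180,-0.43921,0.29577,-28.59395,-7.16516,15.32370,0.88277
15,2.44760,-0.22273,1.79430,0.81151,4.30486,-0.31857,-2.63646,2.16502,-0.64156,-0.44017,0.24090,-27.06115,-8.53961,16.17842,1.62346
16,2.52881,-0.22890,1.73946,0.84923,3.81731,-0.29243,-2.82041,1.59400,-0.66850,-0.44048,0.18924,-25.72623,-9.72245,16.85017,2.35128
17,2.60057,-0.23427,1.68242,0.87603,3.36380,-0.24231,-2.85848,1.06885,-0.69298,-0.44015,0.14061,-24.57174,-10.68263,17.31534,3.03071
18,2.66364,-0.23853,1.62570,0.89298,2.95000,-0.18340,-2.78980,0.60451,-0.71527,-0.43916,0.09487,-23.55003,-11.41617,17.56668,3.63613
19,2.71882,-0.24162,1.57108,0.90136,2.57727,-0.12645,-2.64987,0.21041,-0.73558,-0.43748,0.05193,-22.60149,-11.93693,17.61045,4.15083
20,2.76695,-0.24365,1.51968,0.90261,2.24364,-0.07767,-2.47026,-0.10547,-0.75406,-0.43510,0.01176,-21.67452,-12.26699,17.46272,4.56265
21,2.80874,-0.24480,1.47197,0.89850,1.94409,-0.03934,-2.28148,-0.32949,-0.77083,-0.43204,-0.02566,-20.73806,-12.42754,17.14281,4.85645
22,2.84488,-0.24530,1.42810,0.89048,1.67857,-0.01355,-2.08825,-0.49538,-0.78598,-0.42837,-0.06032,-19.72700,-12.46143,16.68926,5.06448
23,2.87603,-0.24541,1.38804,0.87966,1.44384,0.00072,-1.90162,-0.60918,-0.79965,-0.42422,-0.09223,-18.64294,-12.39216,16.13368,5.19418
24,2.90277,-0.24532,1.35160,0.86699,1.23703,0.00603,-1.72756,-0.67880,-0.81194,-0.41973,-0.12145,-17.49756,-12.24752,15.50746,5.25676
25,2.92563,-0.24519,1.31850,0.85326,1.05553,0.00523,-1.56858,-0.71291,-0.82298,-0.41504,-0.14805,-16.30994,-12.05425,14.83946,5.26513
26,2.94510,-0.24512,1.28844,0.83911,0.89687,0.00058,-1.42523,-0.72013,-0.83289,-0.41028,-0.17215,-15.10322,-11.83345,14.15474,5.23228
27,2.96161,-0.24516,1.26111,0.82498,0.75876,-0.00622,-1.29680,-0.70811,-0.84179,-0.40557,-0.19390,-13.90131,-11.60118,13.47371,5.17007
28,2.97555,-0.24535,1.23622,0.81121,0.63900,-0.01401,-1.18204,-0.68326,-0.84977,-0.40100,-0.21347,-12.72630,-11.36867,12.81211,5.08860
29,2.98727,-0.24570,1.21352,0.79800,0.53556,-0.02209,-1.07951,-0.65060,-0.85695,-0.39665,-0.23103,-11.59678,-11.14288,12.18130,4.99594
30,2.99706,-0.24621,1.19277,0.78547,0.44652,-0.03002,-0.98776,-0.61385,-0.86341,-0.39256,-0.24675,-10.52705,-10.92801,11.58880,4.89826
31,3.00520,-0.24687,1.17376,0.77368,0.37013,-0.03747,-0.90546,-0.57554,-0.86924,-0.38877,-0.26081,-9.52702,-10.72667,11.03890,4.79997
32,3.01193,-0.24768,1.15633,0.76264,0.30481,-0.04421,-0.83140,-0.53729,-0.87452,-0.38528,-0.27338,-8.60249,-10.54028,10.53342,4.70407
33,3.01745,-0.24861,1.14032,0.75235,0.24914,-0.05007,-0.76456,-0.50009,-0.87931,-0.38212,-0.28461,-7.75584,-10.36938,10.07231,4.61253
34,3.02195,-0.24965,1.12558,0.74277,0.20184,-0.05499,-0.70406,-0.46450,-0.88367,-0.37925,-0.29464,-6.98665,-10.21376,9.65424,4.52648
35,3.02557,-0.25079,1.11200,0.73388,0.16176,-0.05895,-0.64915,-0.43083,-0.88765,-0.37668,-0.30361,-6.29251,-10.07278,9.27700,4.44653
36,3.02846,-0.25199,1.09948,0.72564,0.12792,-0.06200,-0.59921,-0.39920,-0.89128,-0.37439,-0.31163,-5.66957,-9.94545,8.93788,4.37288
37,3.03072,-0.25324,1.08791,0.71801,0.09942,-0.06419,-0.55368,-0.36961,-0.89461,-0.37234,-0.31880,,,,
# final eef position (m): -0.89461 -0.37234 -0.31880


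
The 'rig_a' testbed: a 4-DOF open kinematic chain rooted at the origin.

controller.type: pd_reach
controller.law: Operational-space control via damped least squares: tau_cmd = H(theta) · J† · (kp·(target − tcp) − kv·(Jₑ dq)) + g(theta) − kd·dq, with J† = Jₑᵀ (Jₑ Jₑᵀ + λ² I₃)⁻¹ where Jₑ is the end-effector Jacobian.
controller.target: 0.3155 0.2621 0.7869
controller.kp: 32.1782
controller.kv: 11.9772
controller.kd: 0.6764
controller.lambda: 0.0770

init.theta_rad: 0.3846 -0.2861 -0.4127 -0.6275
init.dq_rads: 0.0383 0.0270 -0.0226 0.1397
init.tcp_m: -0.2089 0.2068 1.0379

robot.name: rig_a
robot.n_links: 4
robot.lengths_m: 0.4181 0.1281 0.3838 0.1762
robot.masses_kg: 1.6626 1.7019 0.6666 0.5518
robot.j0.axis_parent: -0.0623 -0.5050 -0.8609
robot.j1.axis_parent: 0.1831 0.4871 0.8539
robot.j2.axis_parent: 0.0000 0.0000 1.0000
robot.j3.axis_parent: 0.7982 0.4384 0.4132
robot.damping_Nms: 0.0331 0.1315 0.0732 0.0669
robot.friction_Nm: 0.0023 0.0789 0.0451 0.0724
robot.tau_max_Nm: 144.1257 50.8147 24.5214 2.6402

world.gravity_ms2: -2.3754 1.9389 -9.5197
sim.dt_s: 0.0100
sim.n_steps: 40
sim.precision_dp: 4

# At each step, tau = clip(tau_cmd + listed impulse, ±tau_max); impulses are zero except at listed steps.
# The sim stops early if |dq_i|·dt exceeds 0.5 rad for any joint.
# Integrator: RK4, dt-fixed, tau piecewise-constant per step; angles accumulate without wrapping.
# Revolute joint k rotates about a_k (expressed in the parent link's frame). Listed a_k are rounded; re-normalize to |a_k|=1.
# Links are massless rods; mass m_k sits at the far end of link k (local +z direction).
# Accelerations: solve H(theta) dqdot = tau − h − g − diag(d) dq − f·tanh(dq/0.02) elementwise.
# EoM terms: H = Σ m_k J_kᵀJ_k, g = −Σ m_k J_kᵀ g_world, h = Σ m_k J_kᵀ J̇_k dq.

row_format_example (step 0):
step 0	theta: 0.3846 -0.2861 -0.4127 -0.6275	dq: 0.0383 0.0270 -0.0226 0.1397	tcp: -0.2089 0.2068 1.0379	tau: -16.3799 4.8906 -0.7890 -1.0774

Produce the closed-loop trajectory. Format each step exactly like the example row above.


step 1	theta: 0.3838 -0.2863 -0.4123 -0.6301	dq: -0.1980 -0.0670 0.0382 -0.6345	tcp: -0.2084 0.2069 1.0377	tau: -15.0571 4.6707 -0.7768 -0.4175
step 2	theta: 0.3807 -0.2878 -0.4133 -0.6376	dq: -0.4248 -0.2301 -0.1623 -0.8600	tcp: -0.2065 0.2071 1.0375	tau: -13.8665 4.4558 -0.5945 -0.1998
step 3	theta: 0.3755 -0.2904 -0.4136 -0.6470	dq: -0.6103 -0.2898 0.0381 -1.0145	tcp: -0.2039 0.2071 1.0372	tau: -13.0815 4.2900 -0.7046 -0.0513
step 4	theta: 0.3686 -0.2938 -0.4145 -0.6571	dq: -0.7776 -0.3954 -0.1570 -1.0181	tcp: -0.2007 0.2070 1.0370	tau: -12.1365 4.0716 -0.5359 -0.0182
step 5	theta: 0.3602 -0.2977 -0.4148 -0.6677	dq: -0.9067 -0.3949 0.0400 -1.0879	tcp: -0.1970 0.2067 1.0368	tau: -11.5309 3.9016 -0.6500 0.0577
step 6	theta: 0.3505 -0.3020 -0.4157 -0.6783	dq: -1.0258 -0.4525 -0.1500 -1.0526	tcp: -0.1928 0.2061 1.0368	tau: -10.7349 3.6881 -0.4895 0.0569
step 7	theta: 0.3398 -0.3063 -0.4160 -0.6891	dq: -1.1149 -0.4181 0.0391 -1.1000	tcp: -0.1883 0.2054 1.0367	tau: -10.2624 3.5332 -0.6029 0.1134
step 8	theta: 0.3282 -0.3107 -0.4167 -0.6999	dq: -1.2006 -0.4501 -0.1398 -1.0526	tcp: -0.1835 0.2045 1.0368	tau: -9.5906 3.3413 -0.4543 0.1019
step 9	theta: 0.3159 -0.3150 -0.4170 -0.7106	dq: -1.2624 -0.4015 0.0364 -1.0887	tcp: -0.1784 0.2035 1.0369	tau: -9.2221 3.2105 -0.5631 0.1492
step 10	theta: 0.3030 -0.3191 -0.4177 -0.7212	dq: -1.3246 -0.4207 -0.1298 -1.0370	tcp: -0.1731 0.2023 1.0370	tau: -8.6522 3.0451 -0.4271 0.1343
step 11	theta: 0.2895 -0.3230 -0.4180 -0.7317	dq: -1.3673 -0.3680 0.0301 -1.0657	tcp: -0.1677 0.2010 1.0372	tau: -8.3618 2.9389 -0.5281 0.1760
step 12	theta: 0.2756 -0.3268 -0.4187 -0.7421	dq: -1.4124 -0.3797 -0.1172 -1.0147	tcp: -0.1620 0.1997 1.0374	tau: -7.8780 2.7997 -0.4084 0.1615
step 13	theta: 0.2613 -0.3303 -0.4190 -0.7524	dq: -1.4417 -0.3301 0.0143 -1.0356	tcp: -0.1562 0.1982 1.0375	tau: -7.6362 2.7128 -0.4920 0.1978
step 14	theta: 0.2468 -0.3336 -0.4195 -0.7625	dq: -1.4736 -0.3328 -0.0918 -0.9921	tcp: -0.1503 0.1967 1.0377	tau: -7.2397 2.6003 -0.4045 0.1885
step 15	theta: 0.2319 -0.3367 -0.4199 -0.7725	dq: -1.4939 -0.2935 -0.0101 -1.0002	tcp: -0.1442 0.1952 1.0379	tau: -7.0125 2.5252 -0.4544 0.2159
step 16	theta: 0.2169 -0.3396 -0.4203 -0.7823	dq: -1.5151 -0.2830 -0.0505 -0.9716	tcp: -0.1381 0.1937 1.0381	tau: -6.7110 2.4401 -0.4166 0.2171
step 17	theta: 0.2017 -0.3423 -0.4206 -0.7920	dq: -1.5298 -0.2566 -0.0214 -0.9644	tcp: -0.1319 0.1921 1.0382	tau: -6.4816 2.3722 -0.4302 0.2336
step 18	theta: 0.1863 -0.3448 -0.4209 -0.8016	dq: -1.5432 -0.2418 -0.0412 -0.9433	tcp: -0.1256 0.1906 1.0384	tau: -6.2280 2.3026 -0.4087 0.2402
step 19	theta: 0.1708 -0.3471 -0.4213 -0.8109	dq: -1.5524 -0.2202 -0.0300 -0.9319	tcp: -0.1193 0.1890 1.0385	tau: -6.0126 2.2430 -0.4103 0.2537
step 20	theta: 0.1553 -0.3492 -0.4216 -0.8202	dq: -1.5599 -0.2038 -0.0391 -0.9146	tcp: -0.1129 0.1875 1.0385	tau: -5.7921 2.1848 -0.3977 0.2629
step 21	theta: 0.1397 -0.3512 -0.4220 -0.8292	dq: -1.5646 -0.1849 -0.0359 -0.9013	tcp: -0.1065 0.1860 1.0386	tau: -5.5914 2.1324 -0.3944 0.2749
step 22	theta: 0.1240 -0.3529 -0.4224 -0.8382	dq: -1.5676 -0.1683 -0.0399 -0.8858	tcp: -0.1001 0.1846 1.0386	tau: -5.3933 2.0822 -0.3861 0.2852
step 23	theta: 0.1083 -0.3545 -0.4228 -0.8470	dq: -1.5687 -0.1512 -0.0399 -0.8718	tcp: -0.0936 0.1831 1.0386	tau: -5.2060 2.0357 -0.3811 0.2964
step 24	theta: 0.0926 -0.3560 -0.4232 -0.8556	dq: -1.5684 -0.1350 -0.0421 -0.8572	tcp: -0.0871 0.1818 1.0385	tau: -5.0231 1.9912 -0.3747 0.3070
step 25	theta: 0.0770 -0.3572 -0.4237 -0.8641	dq: -1.5665 -0.1190 -0.0431 -0.8431	tcp: -0.0807 0.1804 1.0384	tau: -4.8466 1.9490 -0.3694 0.3178
step 26	theta: 0.0613 -0.3583 -0.4241 -0.8725	dq: -1.5634 -0.1035 -0.0446 -0.8291	tcp: -0.0742 0.1792 1.0383	tau: -4.6744 1.9085 -0.3637 0.3285
step 27	theta: 0.0457 -0.3593 -0.4246 -0.8807	dq: -1.5591 -0.0884 -0.0458 -0.8153	tcp: -0.0677 0.1779 1.0381	tau: -4.5064 1.8695 -0.3584 0.3392
step 28	theta: 0.0302 -0.3601 -0.4250 -0.8888	dq: -1.5538 -0.0736 -0.0471 -0.8016	tcp: -0.0612 0.1768 1.0379	tau: -4.3418 1.8316 -0.3530 0.3497
step 29	theta: 0.0147 -0.3608 -0.4255 -0.8967	dq: -1.5476 -0.0592 -0.0485 -0.7882	tcp: -0.0547 0.1756 1.0377	tau: -4.1803 1.7949 -0.3477 0.3602
step 30	theta: -0.0008 -0.3613 -0.4260 -0.9045	dq: -1.5405 -0.0454 -0.0499 -0.7748	tcp: -0.0483 0.1746 1.0374	tau: -4.0213 1.7591 -0.3423 0.3705
step 31	theta: -0.0161 -0.3617 -0.4265 -0.9122	dq: -1.5329 -0.0327 -0.0517 -0.7613	tcp: -0.0418 0.1736 1.0370	tau: -3.8645 1.7246 -0.3367 0.3805
step 32	theta: -0.0314 -0.3619 -0.4270 -0.9197	dq: -1.5251 -0.0223 -0.0545 -0.7472	tcp: -0.0354 0.1727 1.0367	tau: -3.7095 1.6923 -0.3304 0.3899
step 33	theta: -0.0466 -0.3621 -0.4276 -0.9271	dq: -1.5177 -0.0152 -0.0581 -0.7326	tcp: -0.0290 0.1718 1.0363	tau: -3.5562 1.6632 -0.3237 0.3988
step 34	theta: -0.0618 -0.3622 -0.4282 -0.9344	dq: -1.5104 -0.0106 -0.0611 -0.7184	tcp: -0.0226 0.1711 1.0358	tau: -3.4055 1.6369 -0.3175 0.4078
step 35	theta: -0.0768 -0.3623 -0.4288 -0.9415	dq: -1.5029 -0.0072 -0.0633 -0.7049	tcp: -0.0163 0.1703 1.0353	tau: -3.2566 1.6122 -0.3119 0.4171
step 36	theta: -0.0918 -0.3623 -0.4295 -0.9485	dq: -1.4950 -0.0044 -0.0651 -0.6920	tcp: -0.0100 0.1697 1.0348	tau: -3.1090 1.5880 -0.3065 0.4266
step 37	theta: -0.1067 -0.3624 -0.4301 -0.9554	dq: -1.4866 -0.0019 -0.0668 -0.6796	tcp: -0.0038 0.1692 1.0342	tau: -2.9623 1.5640 -0.3012 0.4362
step 38	theta: -0.1215 -0.3624 -0.4308 -0.9621	dq: -1.4777 0.0006 -0.0683 -0.6676	tcp: 0.0024 0.1687 1.0336	tau: -2.8164 1.5398 -0.2959 0.4458
step 39	theta: -0.1363 -0.3623 -0.4315 -0.9687	dq: -1.4682 0.0030 -0.0697 -0.6559	tcp: 0.0086 0.1683 1.0329	tau: -2.6714 1.5155 -0.2906 0.4553
step 40	theta: -0.1509 -0.3623 -0.4322 -0.9752	dq: -1.4583 0.0054 -0.0711 -0.6445	tcp: 0.0147 0.1679 1.0322


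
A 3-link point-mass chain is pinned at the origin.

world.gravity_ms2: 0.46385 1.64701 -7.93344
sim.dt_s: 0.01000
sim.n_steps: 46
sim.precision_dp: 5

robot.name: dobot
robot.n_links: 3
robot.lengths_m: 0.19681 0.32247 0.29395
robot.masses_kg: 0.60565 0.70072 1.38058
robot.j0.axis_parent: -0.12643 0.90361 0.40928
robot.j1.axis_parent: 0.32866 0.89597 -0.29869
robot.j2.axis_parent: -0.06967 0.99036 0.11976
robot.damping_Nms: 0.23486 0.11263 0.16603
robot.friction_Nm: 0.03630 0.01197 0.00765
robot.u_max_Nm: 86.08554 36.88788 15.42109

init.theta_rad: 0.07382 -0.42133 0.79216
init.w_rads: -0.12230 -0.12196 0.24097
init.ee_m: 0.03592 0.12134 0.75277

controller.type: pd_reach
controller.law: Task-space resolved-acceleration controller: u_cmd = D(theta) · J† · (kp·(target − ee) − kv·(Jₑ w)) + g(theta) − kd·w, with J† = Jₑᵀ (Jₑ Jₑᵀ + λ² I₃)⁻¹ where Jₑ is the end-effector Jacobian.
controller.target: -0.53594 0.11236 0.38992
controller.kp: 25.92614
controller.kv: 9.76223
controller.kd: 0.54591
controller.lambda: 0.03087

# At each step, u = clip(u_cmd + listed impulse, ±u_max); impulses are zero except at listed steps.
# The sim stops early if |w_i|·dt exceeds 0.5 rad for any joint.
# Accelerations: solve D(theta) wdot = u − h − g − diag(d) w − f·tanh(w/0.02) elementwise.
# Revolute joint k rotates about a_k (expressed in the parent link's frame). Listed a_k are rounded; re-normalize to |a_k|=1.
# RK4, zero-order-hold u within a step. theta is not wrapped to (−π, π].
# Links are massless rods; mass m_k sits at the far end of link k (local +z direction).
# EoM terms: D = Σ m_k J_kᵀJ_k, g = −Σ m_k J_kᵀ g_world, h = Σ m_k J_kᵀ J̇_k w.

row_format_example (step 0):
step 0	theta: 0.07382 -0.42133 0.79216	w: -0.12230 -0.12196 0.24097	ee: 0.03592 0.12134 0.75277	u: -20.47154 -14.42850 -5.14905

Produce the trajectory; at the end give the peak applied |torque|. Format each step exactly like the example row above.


step 1	theta: 0.07042 -0.42288 0.79795	w: -0.55498 -0.18952 0.90947	ee: 0.03438 0.12152 0.75210	u: -18.27819 -12.85209 -5.15667
step 2	theta: 0.06322 -0.42516 0.80935	w: -0.88247 -0.26675 1.36436	ee: 0.03147 0.12170 0.75077	u: -16.23677 -11.33321 -5.02762
step 3	theta: 0.05314 -0.42822 0.82450	w: -1.13176 -0.34566 1.66028	ee: 0.02728 0.12189 0.74898	u: -14.34289 -9.89116 -4.81090
step 4	theta: 0.04087 -0.43206 0.84202	w: -1.32352 -0.42093 1.84004	ee: 0.02192 0.12210 0.74685	u: -12.59080 -8.53675 -4.54186
step 5	theta: 0.02689 -0.43661 0.86091	w: -1.47299 -0.48936 1.93592	ee: 0.01550 0.12233 0.74446	u: -10.97324 -7.27440 -4.24522
step 6	theta: 0.01157 -0.44181 0.88045	w: -1.59116 -0.54919 1.97169	ee: 0.00812 0.12259 0.74188	u: -9.48182 -6.10410 -3.93775
step 7	theta: -0.00481 -0.44756 0.90014	w: -1.68587 -0.59967 1.96466	ee: -0.00011 0.12289 0.73913	u: -8.10760 -5.02299 -3.63047
step 8	theta: -0.02205 -0.45376 0.91960	w: -1.76271 -0.64070 1.92740	ee: -0.00909 0.12321 0.73625	u: -6.84157 -4.02652 -3.33042
step 9	theta: -0.03998 -0.46033 0.93858	w: -1.82566 -0.67257 1.86902	ee: -0.01871 0.12357 0.73324	u: -5.67492 -3.10927 -3.04186
step 10	theta: -0.05849 -0.46717 0.95690	w: -1.87755 -0.69581 1.79616	ee: -0.02889 0.12397 0.73011	u: -4.59930 -2.26545 -2.76719
step 11	theta: -0.07748 -0.47421 0.97445	w: -1.92045 -0.71108 1.71369	ee: -0.03955 0.12441 0.72687	u: -3.60692 -1.48928 -2.50756
step 12	theta: -0.09685 -0.48137 0.99114	w: -1.95585 -0.71910 1.62519	ee: -0.05061 0.12489 0.72352	u: -2.69056 -0.77516 -2.26331
step 13	theta: -0.11655 -0.48857 1.00693	w: -1.98485 -0.72061 1.53335	ee: -0.06199 0.12541 0.72005	u: -1.84366 -0.11779 -2.03426
step 14	theta: -0.13651 -0.49575 1.02179	w: -2.00826 -0.71635 1.44018	ee: -0.07363 0.12597 0.71647	u: -1.06020 0.48773 -1.81990
step 15	theta: -0.15668 -0.50287 1.03572	w: -2.02670 -0.70704 1.34718	ee: -0.08547 0.12658 0.71277	u: -0.33476 1.04594 -1.61955
step 16	theta: -0.17701 -0.50988 1.04873	w: -2.04066 -0.69334 1.25549	ee: -0.09745 0.12723 0.70895	u: 0.33758 1.56097 -1.43243
step 17	theta: -0.19746 -0.51673 1.06083	w: -2.05052 -0.67591 1.16597	ee: -0.10954 0.12793 0.70502	u: 0.96125 2.03657 -1.25772
step 18	theta: -0.21799 -0.52338 1.07205	w: -2.05658 -0.65532 1.07926	ee: -0.12167 0.12868 0.70096	u: 1.54025 2.47612 -1.09461
step 19	theta: -0.23856 -0.52982 1.08242	w: -2.05911 -0.63214 0.99585	ee: -0.13380 0.12947 0.69680	u: 2.07817 2.88267 -0.94232
step 20	theta: -0.25915 -0.53602 1.09198	w: -2.05834 -0.60684 0.91606	ee: -0.14591 0.13031 0.69252	u: 2.57827 3.25897 -0.80009
step 21	theta: -0.27971 -0.54195 1.10075	w: -2.05447 -0.57988 0.84015	ee: -0.15796 0.13119 0.68813	u: 3.04346 3.60746 -0.66722
step 22	theta: -0.30021 -0.54761 1.10879	w: -2.04770 -0.55167 0.76827	ee: -0.16991 0.13212 0.68364	u: 3.47640 3.93037 -0.54307
step 23	theta: -0.32064 -0.55298 1.11613	w: -2.03821 -0.52256 0.70049	ee: -0.18173 0.13309 0.67905	u: 3.87947 4.22965 -0.42702
step 24	theta: -0.34096 -0.55806 1.12281	w: -2.02617 -0.49287 0.63684	ee: -0.19341 0.13411 0.67437	u: 4.25483 4.50708 -0.31854
step 25	theta: -0.36114 -0.56284 1.12888	w: -2.01176 -0.46287 0.57732	ee: -0.20492 0.13516 0.66960	u: 4.60443 4.76425 -0.21711
step 26	theta: -0.38117 -0.56732 1.13437	w: -1.99515 -0.43280 0.52187	ee: -0.21624 0.13625 0.66475	u: 4.93007 5.00259 -0.12227
step 27	theta: -0.40103 -0.57150 1.13933	w: -1.97650 -0.40287 0.47040	ee: -0.22736 0.13737 0.65984	u: 5.23337 5.22338 -0.03360
step 28	theta: -0.42069 -0.57538 1.14379	w: -1.95598 -0.37324 0.42280	ee: -0.23825 0.13853 0.65486	u: 5.51580 5.42778 0.04931
step 29	theta: -0.44013 -0.57897 1.14780	w: -1.93376 -0.34405 0.37895	ee: -0.24892 0.13971 0.64983	u: 5.77873 5.61686 0.12680
step 30	theta: -0.45935 -0.58226 1.15138	w: -1.90999 -0.31544 0.33870	ee: -0.25934 0.14093 0.64475	u: 6.02341 5.79156 0.19920
step 31	theta: -0.47832 -0.58528 1.15458	w: -1.88483 -0.28748 0.30190	ee: -0.26951 0.14216 0.63964	u: 6.25099 5.95277 0.26682
step 32	theta: -0.49703 -0.58802 1.15743	w: -1.85844 -0.26025 0.26838	ee: -0.27942 0.14341 0.63450	u: 6.46253 6.10129 0.32994
step 33	theta: -0.51548 -0.59049 1.15996	w: -1.83096 -0.23380 0.23799	ee: -0.28906 0.14468 0.62935	u: 6.65902 6.23786 0.38883
step 34	theta: -0.53364 -0.59270 1.16220	w: -1.80253 -0.20819 0.21054	ee: -0.29844 0.14596 0.62418	u: 6.84139 6.36316 0.44372
step 35	theta: -0.55152 -0.59466 1.16418	w: -1.77330 -0.18343 0.18586	ee: -0.30755 0.14725 0.61902	u: 7.01049 6.47785 0.49484
step 36	theta: -0.56910 -0.59637 1.16592	w: -1.74339 -0.15953 0.16379	ee: -0.31638 0.14854 0.61386	u: 7.16712 6.58251 0.54241
step 37	theta: -0.58638 -0.59785 1.16746	w: -1.71292 -0.13652 0.14414	ee: -0.32494 0.14983 0.60872	u: 7.31203 6.67770 0.58662
step 38	theta: -0.60335 -0.59911 1.16881	w: -1.68200 -0.11438 0.12676	ee: -0.33323 0.15112 0.60361	u: 7.44594 6.76397 0.62766
step 39	theta: -0.62001 -0.60015 1.17000	w: -1.65075 -0.09311 0.11148	ee: -0.34125 0.15240 0.59852	u: 7.56951 6.84181 0.66572
step 40	theta: -0.63636 -0.60098 1.17105	w: -1.61927 -0.07269 0.09814	ee: -0.34900 0.15368 0.59348	u: 7.68337 6.91169 0.70095
step 41	theta: -0.65239 -0.60161 1.17197	w: -1.58764 -0.05312 0.08660	ee: -0.35648 0.15494 0.58848	u: 7.78811 6.97408 0.73352
step 42	theta: -0.66810 -0.60204 1.17279	w: -1.55593 -0.03440 0.07669	ee: -0.36371 0.15619 0.58353	u: 7.88430 7.02945 0.76358
step 43	theta: -0.68350 -0.60230 1.17351	w: -1.52413 -0.01663 0.06828	ee: -0.37068 0.15742 0.57864	u: 7.97241 7.07840 0.79127
step 44	theta: -0.69858 -0.60238 1.17416	w: -1.49200 -0.00016 0.06121	ee: -0.37739 0.15862 0.57381	u: 8.05282 7.12191 0.81676
step 45	theta: -0.71334 -0.60231 1.17474	w: -1.45948 0.01482 0.05535	ee: -0.38386 0.15981 0.56905	u: 8.12595 7.16072 0.84017
step 46	theta: -0.72777 -0.60209 1.17527	w: -1.42702 0.02883 0.05064	ee: -0.39009 0.16097 0.56436
max |u| (N·m): 20.47154
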